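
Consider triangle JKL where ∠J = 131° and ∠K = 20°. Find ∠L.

By the triangle angle sum property, the three interior angles of any triangle add up to 180°.
We know angle J = 131° and angle K = 20°, so their sum is 151°.
Therefore angle L = 180° - 151° = 29°.

29 degrees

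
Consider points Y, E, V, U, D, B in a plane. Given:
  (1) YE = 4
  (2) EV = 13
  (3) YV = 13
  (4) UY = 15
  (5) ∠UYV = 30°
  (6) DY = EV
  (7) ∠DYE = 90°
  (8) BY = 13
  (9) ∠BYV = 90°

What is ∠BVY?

Step 1: By the law of cosines on triangle VYB: VB² = 13² + 13² − 2·13·13·cos(90°) = 338, so VB = 13·√2.
Step 2: By the inverse law of cosines on triangle BVY: cos(∠BVY) = ((13·√2)² + 13² − 13²) / (2·13·√2·13) = 338/478 = 0.7071, so ∠BVY = 45°.

Therefore, the measure of angle ∠BVY = 45°.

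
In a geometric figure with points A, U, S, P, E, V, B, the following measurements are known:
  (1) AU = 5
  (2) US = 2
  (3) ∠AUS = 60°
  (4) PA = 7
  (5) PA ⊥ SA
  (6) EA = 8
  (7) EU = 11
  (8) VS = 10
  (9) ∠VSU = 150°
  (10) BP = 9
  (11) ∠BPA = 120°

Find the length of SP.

Step 1: By the law of cosines on triangle SUA: SA² = 2² + 5² − 2·2·5·cos(60°) = 19, so SA = √19.
Step 2: By the law of cosines on triangle SAP: SP² = √19² + 7² − 2·√19·7·cos(90°) = 68, so SP = 2·√17.

Therefore, the length of SP = 2·√17.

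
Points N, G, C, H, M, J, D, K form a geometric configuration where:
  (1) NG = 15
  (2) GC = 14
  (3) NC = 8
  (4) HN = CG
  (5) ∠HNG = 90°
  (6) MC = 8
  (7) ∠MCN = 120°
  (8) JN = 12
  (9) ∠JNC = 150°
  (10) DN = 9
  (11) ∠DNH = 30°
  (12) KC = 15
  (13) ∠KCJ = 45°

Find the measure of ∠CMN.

Step 1: By the law of cosines on triangle MCN: MN² = 8² + 8² − 2·8·8·cos(120°) = 192, so MN = 8·√3.
Step 2: By the inverse law of cosines on triangle CMN: cos(∠CMN) = (8² + (8·√3)² − 8²) / (2·8·8·√3) = 192/221.7 = 0.866, so ∠CMN = 30°.

Therefore, the measure of angle ∠CMN = 30°.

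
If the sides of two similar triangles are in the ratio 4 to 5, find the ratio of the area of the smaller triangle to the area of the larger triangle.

Area ratio = (side ratio)^2 = (4/5)^2 = 16:25.

16:25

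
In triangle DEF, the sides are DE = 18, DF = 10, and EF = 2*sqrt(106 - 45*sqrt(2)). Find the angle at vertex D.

When all three sides of a triangle are known, the law of cosines can be rearranged to find any angle.
cos(C) = (a² + b² - c²) / (2ab) gives cos(D) = sqrt(2)/2.
Taking the inverse cosine: D = 45°.

45°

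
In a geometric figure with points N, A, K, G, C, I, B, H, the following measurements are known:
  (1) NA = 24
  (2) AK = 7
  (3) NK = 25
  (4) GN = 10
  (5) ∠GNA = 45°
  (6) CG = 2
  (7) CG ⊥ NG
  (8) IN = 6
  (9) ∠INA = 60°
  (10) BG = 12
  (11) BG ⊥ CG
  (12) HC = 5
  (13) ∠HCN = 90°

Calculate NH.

Step 1: By the law of cosines on triangle CGN: CN² = 2² + 10² − 2·2·10·cos(90°) = 104, so CN = 2·√26.
Step 2: By the law of cosines on triangle NCH: NH² = (2·√26)² + 5² − 2·2·√26·5·cos(90°) = 129, so NH = √129.

Therefore, the length of NH = √129.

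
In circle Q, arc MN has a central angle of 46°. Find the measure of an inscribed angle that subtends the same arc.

By the inscribed angle theorem, the inscribed angle is half the central angle.
Inscribed angle = 46° / 2 = 23°

23°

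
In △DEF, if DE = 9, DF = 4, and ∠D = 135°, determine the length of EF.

Law of cosines: EF^2 = 9^2 + 4^2 - 2(9)(4)cos(135°) = 36*sqrt(2) + 97, so EF = sqrt(36*sqrt(2) + 97).

sqrt(36*sqrt(2) + 97)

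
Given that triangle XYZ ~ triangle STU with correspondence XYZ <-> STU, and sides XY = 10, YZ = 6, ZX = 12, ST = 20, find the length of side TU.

Since the triangles are similar, the ratio of corresponding sides is constant.
Scale factor k = ST / XY = 20 / 10 = 2
TU = k * YZ = 2 * 6 = 12

12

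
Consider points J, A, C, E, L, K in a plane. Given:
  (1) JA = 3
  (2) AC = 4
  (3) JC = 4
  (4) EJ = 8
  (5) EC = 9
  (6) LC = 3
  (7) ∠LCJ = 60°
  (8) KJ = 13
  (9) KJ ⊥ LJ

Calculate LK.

Step 1: By the law of cosines on triangle LCJ: LJ² = 3² + 4² − 2·3·4·cos(60°) = 13, so LJ = √13.
Step 2: By the law of cosines on triangle LJK: LK² = √13² + 13² − 2·√13·13·cos(90°) = 182, so LK = √182.

Therefore, the length of LK = √182.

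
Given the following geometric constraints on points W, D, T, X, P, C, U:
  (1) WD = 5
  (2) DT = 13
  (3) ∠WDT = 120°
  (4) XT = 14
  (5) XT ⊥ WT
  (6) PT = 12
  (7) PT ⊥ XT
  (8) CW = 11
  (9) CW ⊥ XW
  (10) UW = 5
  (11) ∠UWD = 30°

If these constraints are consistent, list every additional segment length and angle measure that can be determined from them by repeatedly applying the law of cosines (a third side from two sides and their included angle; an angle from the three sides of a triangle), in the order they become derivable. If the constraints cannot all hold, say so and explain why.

The constraints are consistent. Derivable facts, in order:
After 1 step:
- DU ≈ 2.59
- WT ≈ 16.09
- XP = 2·√85
After 2 steps:
- WX ≈ 21.33
- ∠DTW = 15.61°
- ∠DUW = 75°
- ∠DWT = 44.39°
- ∠PXT = 40.6°
- ∠TPX = 49.4°
- ∠UDW = 75°
After 3 steps:
- XC = 24
- ∠TWX = 41.02°
- ∠TXW = 48.98°
After 4 steps:
- ∠CXW = 27.28°
- ∠WCX = 62.72°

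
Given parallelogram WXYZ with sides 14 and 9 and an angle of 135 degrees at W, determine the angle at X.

In a parallelogram, consecutive angles are supplementary (sum to 180°).
angle X = 180 - angle W
angle X = 180 - 135
angle X = 45 degrees

45 degrees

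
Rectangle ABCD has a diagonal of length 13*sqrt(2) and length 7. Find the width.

Using the Pythagorean theorem: d^2 = a^2 + b^2
b^2 = d^2 - a^2
b^2 = 338 - 49
b^2 = 289
b = sqrt(289) = 17

17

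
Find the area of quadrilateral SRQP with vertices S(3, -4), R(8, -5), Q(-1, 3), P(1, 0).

Using the Shoelace formula for a quadrilateral (vertices in order):
Area = (1/2)|sum of (x_i * y_(i+1) - x_(i+1) * y_i)|
Terms: (3*-5 - 8*-4) = 17, (8*3 - -1*-5) = 19, (-1*0 - 1*3) = -3, (1*-4 - 3*0) = -4
Sum = 29
Area = (1/2)(29) = 29/2

29/2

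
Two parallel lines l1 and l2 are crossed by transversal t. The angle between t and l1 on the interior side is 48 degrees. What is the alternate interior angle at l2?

Alternate interior angles formed by parallel lines and a transversal are equal.
The given angle is 48 degrees.
The alternate interior angle = 48 degrees.

48 degrees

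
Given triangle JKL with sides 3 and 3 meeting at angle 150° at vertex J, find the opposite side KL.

Law of cosines: KL^2 = 3^2 + 3^2 - 2(3)(3)cos(150°) = 9*sqrt(3) + 18, so KL = 3*sqrt(sqrt(3) + 2).

3*sqrt(sqrt(3) + 2)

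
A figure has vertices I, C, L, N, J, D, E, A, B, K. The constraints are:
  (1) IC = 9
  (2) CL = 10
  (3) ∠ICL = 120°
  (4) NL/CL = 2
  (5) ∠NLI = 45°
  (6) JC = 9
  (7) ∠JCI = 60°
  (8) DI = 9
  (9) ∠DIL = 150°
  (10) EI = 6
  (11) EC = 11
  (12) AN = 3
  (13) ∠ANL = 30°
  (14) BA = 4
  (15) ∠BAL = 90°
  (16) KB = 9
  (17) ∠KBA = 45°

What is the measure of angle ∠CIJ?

Step 1: By the law of cosines on triangle ICJ: IJ² = 9² + 9² − 2·9·9·cos(60°) = 81, so IJ = 9.
Step 2: By the inverse law of cosines on triangle CIJ: cos(∠CIJ) = (9² + 9² − 9²) / (2·9·9) = 81/162 = 0.5, so ∠CIJ = 60°.

Therefore, the measure of angle ∠CIJ = 60°.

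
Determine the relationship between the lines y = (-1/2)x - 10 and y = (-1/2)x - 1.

Slope of line 1: m1 = -1/2
Slope of line 2: m2 = -1/2
Two lines are parallel if and only if they have equal slopes (or both are vertical).
Here m1 = m2 = -1/2, confirming the lines are parallel.

Parallel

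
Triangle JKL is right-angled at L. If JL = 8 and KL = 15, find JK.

In a right triangle, the square of the hypotenuse equals the sum of the squares of the two legs.
The legs are 8 and 15, so the hypotenuse = sqrt(64 + 225) = sqrt(289) = 17.

17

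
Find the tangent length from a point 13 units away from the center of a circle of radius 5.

tangent = √(d² - r²) = √(13² - 5²) = √(169 - 25) = √144 = 12

12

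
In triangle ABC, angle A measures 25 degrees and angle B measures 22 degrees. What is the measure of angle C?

Let angle C = x. Then 25 + 22 + x = 180.
x = 180 - 47 = 133 degrees.

133 degrees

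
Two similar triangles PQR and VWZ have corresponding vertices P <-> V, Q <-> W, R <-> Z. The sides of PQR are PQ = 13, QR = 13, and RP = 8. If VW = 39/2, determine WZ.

k = 39/2/13 = 3/2. WZ = 3/2 * 13 = 39/2.

39/2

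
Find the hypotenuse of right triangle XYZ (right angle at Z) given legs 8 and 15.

In a right triangle, the square of the hypotenuse equals the sum of the squares of the two legs.
The legs are 8 and 15, so the hypotenuse = sqrt(64 + 225) = sqrt(289) = 17.

17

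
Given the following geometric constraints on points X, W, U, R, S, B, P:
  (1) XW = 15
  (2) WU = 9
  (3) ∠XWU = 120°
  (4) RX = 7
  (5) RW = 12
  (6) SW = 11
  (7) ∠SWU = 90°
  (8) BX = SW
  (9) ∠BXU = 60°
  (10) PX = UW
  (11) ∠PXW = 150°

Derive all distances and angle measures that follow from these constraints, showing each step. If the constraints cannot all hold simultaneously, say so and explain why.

The constraints are consistent.

From the given relations:
  BX = SW = 11
  PX = UW = 9

Step 1: From XW = 15, WU = 9, and ∠XWU = 120°, by the law of cosines:
  XU² = XW² + WU² - 2·XW·WU·cos(120°) = 225 + 81 + 135 = 441
  XU = 21

Step 2: From WX = 15, XP = 9, and ∠WXP = 150°, by the law of cosines:
  WP² = WX² + XP² - 2·WX·XP·cos(150°) = 225 + 81 + 233.8 = 539.8
  WP ≈ 23.23

Step 3: From UW = 9, WS = 11, and ∠UWS = 90°, by the law of cosines:
  US² = UW² + WS² - 2·UW·WS·cos(90°) = 81 + 121 - 0 = 202
  US ≈ 14.21

Step 4: From XR = 7, XW = 15, RW = 12, by the inverse law of cosines:
  cos(∠RXW) = (XR² + XW² - RW²) / (2·XR·XW)
  ∠RXW = 51.75°

Step 5: From WR = 12, WX = 15, RX = 7, by the inverse law of cosines:
  cos(∠RWX) = (WR² + WX² - RX²) / (2·WR·WX)
  ∠RWX = 27.27°

Step 6: From RW = 12, RX = 7, WX = 15, by the inverse law of cosines:
  cos(∠WRX) = (RW² + RX² - WX²) / (2·RW·RX)
  ∠WRX = 100.98°

Step 7: From UX = 21, XB = 11, and ∠UXB = 60°, by the law of cosines:
  UB² = UX² + XB² - 2·UX·XB·cos(60°) = 441 + 121 - 231 = 331
  UB ≈ 18.19

Step 8: From XU = 21, XW = 15, UW = 9, by the inverse law of cosines:
  cos(∠UXW) = (XU² + XW² - UW²) / (2·XU·XW)
  ∠UXW = 21.79°

Step 9: From WP = 23.23, WX = 15, PX = 9, by the inverse law of cosines:
  cos(∠PWX) = (WP² + WX² - PX²) / (2·WP·WX)
  ∠PWX = 11.17°

Step 10: From US = 14.21, UW = 9, SW = 11, by the inverse law of cosines:
  cos(∠SUW) = (US² + UW² - SW²) / (2·US·UW)
  ∠SUW = 50.71°

Step 11: From UW = 9, UX = 21, WX = 15, by the inverse law of cosines:
  cos(∠WUX) = (UW² + UX² - WX²) / (2·UW·UX)
  ∠WUX = 38.21°

Step 12: From SU = 14.21, SW = 11, UW = 9, by the inverse law of cosines:
  cos(∠USW) = (SU² + SW² - UW²) / (2·SU·SW)
  ∠USW = 39.29°

Step 13: From PW = 23.23, PX = 9, WX = 15, by the inverse law of cosines:
  cos(∠WPX) = (PW² + PX² - WX²) / (2·PW·PX)
  ∠WPX = 18.83°

Step 14: From UB = 18.19, UX = 21, BX = 11, by the inverse law of cosines:
  cos(∠BUX) = (UB² + UX² - BX²) / (2·UB·UX)
  ∠BUX = 31.57°

Step 15: From BU = 18.19, BX = 11, UX = 21, by the inverse law of cosines:
  cos(∠UBX) = (BU² + BX² - UX²) / (2·BU·BX)
  ∠UBX = 88.43°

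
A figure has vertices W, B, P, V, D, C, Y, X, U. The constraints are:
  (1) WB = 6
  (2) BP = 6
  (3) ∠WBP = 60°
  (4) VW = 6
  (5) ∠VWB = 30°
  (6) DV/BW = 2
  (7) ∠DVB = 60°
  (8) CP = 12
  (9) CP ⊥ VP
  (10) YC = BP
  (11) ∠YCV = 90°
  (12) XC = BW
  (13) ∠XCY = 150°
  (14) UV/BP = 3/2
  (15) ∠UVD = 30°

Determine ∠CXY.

From the given relations: XC = BW = 6; YC = BP = 6.
Step 1: By the law of cosines on triangle XCY: XY² = 6² + 6² − 2·6·6·cos(150°) = 134.35, so XY ≈ 11.59.
Step 2: By the inverse law of cosines on triangle CXY: cos(∠CXY) = (6² + 11.59² − 6²) / (2·6·11.59) = 134.35/139.09 = 0.9659, so ∠CXY = 15°.

Therefore, the measure of angle ∠CXY = 15°.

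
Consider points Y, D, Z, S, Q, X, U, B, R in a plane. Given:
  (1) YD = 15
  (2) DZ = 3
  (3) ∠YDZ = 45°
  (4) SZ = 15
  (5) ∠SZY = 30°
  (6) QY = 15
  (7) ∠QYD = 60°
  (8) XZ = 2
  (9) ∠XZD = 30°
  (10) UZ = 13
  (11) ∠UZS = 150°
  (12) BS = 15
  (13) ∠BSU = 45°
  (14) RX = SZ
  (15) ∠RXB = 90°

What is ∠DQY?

Step 1: By the law of cosines on triangle QYD: QD² = 15² + 15² − 2·15·15·cos(60°) = 225, so QD = 15.
Step 2: By the inverse law of cosines on triangle DQY: cos(∠DQY) = (15² + 15² − 15²) / (2·15·15) = 225/450 = 0.5, so ∠DQY = 60°.

Therefore, the measure of angle ∠DQY = 60°.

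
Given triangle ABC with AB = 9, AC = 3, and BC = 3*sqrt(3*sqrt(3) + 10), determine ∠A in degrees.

cos(A) = (9² + 3² - (3*sqrt(3*sqrt(3) + 10))²) / (2 × 9 × 3) = -sqrt(3)/2, so A = arccos(-sqrt(3)/2) = 150°.

150°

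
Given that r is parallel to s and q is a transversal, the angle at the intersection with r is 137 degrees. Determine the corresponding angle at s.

Corresponding angles formed by parallel lines and a transversal are equal.
The given angle is 137 degrees.
The corresponding angle = 137 degrees.

137 degrees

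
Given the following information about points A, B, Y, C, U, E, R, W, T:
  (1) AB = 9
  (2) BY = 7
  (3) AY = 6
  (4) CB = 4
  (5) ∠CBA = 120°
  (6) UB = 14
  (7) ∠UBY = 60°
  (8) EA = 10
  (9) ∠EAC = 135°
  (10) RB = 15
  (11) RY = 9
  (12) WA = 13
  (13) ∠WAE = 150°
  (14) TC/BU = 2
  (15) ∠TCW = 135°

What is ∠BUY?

Step 1: By the law of cosines on triangle UBY: UY² = 14² + 7² − 2·14·7·cos(60°) = 147, so UY = 7·√3.
Step 2: By the inverse law of cosines on triangle BUY: cos(∠BUY) = (14² + (7·√3)² − 7²) / (2·14·7·√3) = 294/339.48 = 0.866, so ∠BUY = 30°.

Therefore, the measure of angle ∠BUY = 30°.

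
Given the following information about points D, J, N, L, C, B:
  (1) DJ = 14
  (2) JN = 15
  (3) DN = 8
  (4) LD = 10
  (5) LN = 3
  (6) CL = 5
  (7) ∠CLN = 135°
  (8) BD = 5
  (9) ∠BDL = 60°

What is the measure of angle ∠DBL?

Step 1: By the law of cosines on triangle BDL: BL² = 5² + 10² − 2·5·10·cos(60°) = 75, so BL = 5·√3.
Step 2: By the inverse law of cosines on triangle DBL: cos(∠DBL) = (5² + (5·√3)² − 10²) / (2·5·5·√3) = 0/86.6 = 0, so ∠DBL = 90°.

Therefore, the measure of angle ∠DBL = 90°.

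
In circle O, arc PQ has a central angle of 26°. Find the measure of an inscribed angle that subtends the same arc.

An inscribed angle intercepts an arc from a point on the circle, while the central angle intercepts the same arc from the center.
The inscribed angle is always half the central angle: 26° / 2 = 13°.

13°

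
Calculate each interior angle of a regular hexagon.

Each interior angle of a regular n-gon is (n - 2) * 180 / n.
For n = 6: (6 - 2) * 180 / 6 = 720/6 = 120 degrees.

120 degrees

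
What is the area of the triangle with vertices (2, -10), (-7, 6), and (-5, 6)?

Shoelace: Area = (1/2)|2(6-6) + -7(6--10) + -5(-10-6)| = (1/2)(32) = 16

16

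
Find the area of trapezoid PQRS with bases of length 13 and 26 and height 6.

Area of a trapezoid = (base1 + base2) * height / 2
Area = (13 + 26) * 6 / 2
Area = 39 * 6 / 2
Area = 234 / 2
Area = 117

117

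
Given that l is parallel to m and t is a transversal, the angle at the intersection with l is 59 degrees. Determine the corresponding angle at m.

Corresponding angles are equal: 59 degrees.

59 degrees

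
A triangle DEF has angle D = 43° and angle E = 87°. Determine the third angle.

Let angle F = x. Then 43 + 87 + x = 180.
x = 180 - 130 = 50 degrees.

50 degrees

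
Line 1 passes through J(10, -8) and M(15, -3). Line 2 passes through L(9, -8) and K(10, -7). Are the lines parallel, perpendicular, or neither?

Slope of line 1: m1 = (-3 - -8)/(15 - 10) = 5/5 = 1
Slope of line 2: m2 = (-7 - -8)/(10 - 9) = 1/1 = 1
Two lines are parallel if and only if they have equal slopes (or both are vertical).
Here m1 = m2 = 1, confirming the lines are parallel.

Parallel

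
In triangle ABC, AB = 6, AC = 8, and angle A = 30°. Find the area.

Area = (1/2)(6)(8) sin(30°) = (1/2)(6)(8)(1/2) = 12

12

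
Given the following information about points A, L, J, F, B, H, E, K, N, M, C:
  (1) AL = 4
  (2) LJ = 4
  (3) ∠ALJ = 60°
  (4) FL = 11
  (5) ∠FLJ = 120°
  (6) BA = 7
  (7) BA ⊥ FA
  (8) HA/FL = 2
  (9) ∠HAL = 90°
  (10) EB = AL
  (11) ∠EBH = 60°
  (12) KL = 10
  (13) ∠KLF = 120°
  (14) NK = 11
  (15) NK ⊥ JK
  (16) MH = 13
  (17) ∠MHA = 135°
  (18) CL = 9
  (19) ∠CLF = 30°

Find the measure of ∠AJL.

Step 1: By the law of cosines on triangle JLA: JA² = 4² + 4² − 2·4·4·cos(60°) = 16, so JA = 4.
Step 2: By the inverse law of cosines on triangle AJL: cos(∠AJL) = (4² + 4² − 4²) / (2·4·4) = 16/32 = 0.5, so ∠AJL = 60°.

Therefore, the measure of angle ∠AJL = 60°.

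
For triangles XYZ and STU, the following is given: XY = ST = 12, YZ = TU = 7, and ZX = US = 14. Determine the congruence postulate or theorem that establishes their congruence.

The given information provides:
XY = ST = 12, YZ = TU = 7, and ZX = US = 14
This matches the SSS congruence theorem.
All three pairs of corresponding sides are equal (Side-Side-Side).

SSS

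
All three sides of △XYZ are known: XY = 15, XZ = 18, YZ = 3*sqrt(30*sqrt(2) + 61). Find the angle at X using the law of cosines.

When all three sides of a triangle are known, the law of cosines can be rearranged to find any angle.
cos(C) = (a² + b² - c²) / (2ab) gives cos(X) = -sqrt(2)/2.
Taking the inverse cosine: X = 135°.

135°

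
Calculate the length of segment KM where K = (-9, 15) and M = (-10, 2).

d = sqrt((-1)^2 + (-13)^2) = sqrt(170)

sqrt(170)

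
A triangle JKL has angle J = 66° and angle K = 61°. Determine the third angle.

The interior angles sum to 180°: angle L = 180 - 66 - 61 = 53°.
The triangle is acute (angles 66°, 61°, 53°).

53 degrees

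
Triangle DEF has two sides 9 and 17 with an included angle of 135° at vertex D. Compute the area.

When two sides and the included angle are known, the area formula is (1/2)ab sin(C).
The height from one side to the opposite vertex is 17 sin(135°) = 17*sqrt(2)/2.
Area = (1/2) * 9 * 17*sqrt(2)/2 = 153*sqrt(2)/4.

153*sqrt(2)/4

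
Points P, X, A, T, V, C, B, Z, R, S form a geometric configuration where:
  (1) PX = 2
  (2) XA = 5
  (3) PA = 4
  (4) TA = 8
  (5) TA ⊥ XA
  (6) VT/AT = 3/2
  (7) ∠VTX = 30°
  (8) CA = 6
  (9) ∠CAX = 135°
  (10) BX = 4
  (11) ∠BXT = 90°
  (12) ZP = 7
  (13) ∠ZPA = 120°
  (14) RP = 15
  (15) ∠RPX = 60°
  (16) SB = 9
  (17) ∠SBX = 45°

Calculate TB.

Step 1: By the law of cosines on triangle XAT: XT² = 5² + 8² − 2·5·8·cos(90°) = 89, so XT = √89.
Step 2: By the law of cosines on triangle TXB: TB² = √89² + 4² − 2·√89·4·cos(90°) = 105, so TB = √105.

Therefore, the length of TB = √105.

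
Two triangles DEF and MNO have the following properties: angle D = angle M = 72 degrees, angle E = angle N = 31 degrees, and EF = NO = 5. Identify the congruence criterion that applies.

The given information matches AAS: Two pairs of corresponding angles and a non-included side are equal (Angle-Angle-Side).

AAS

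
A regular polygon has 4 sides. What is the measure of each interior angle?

Each interior angle of a regular n-gon is (n - 2) * 180 / n.
For n = 4: (4 - 2) * 180 / 4 = 360/4 = 90 degrees.

90 degrees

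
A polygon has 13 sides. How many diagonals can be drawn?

Total line segments between 13 vertices = C(13,2) = 78.
Subtract the 13 sides: 78 - 13 = 65 diagonals.

65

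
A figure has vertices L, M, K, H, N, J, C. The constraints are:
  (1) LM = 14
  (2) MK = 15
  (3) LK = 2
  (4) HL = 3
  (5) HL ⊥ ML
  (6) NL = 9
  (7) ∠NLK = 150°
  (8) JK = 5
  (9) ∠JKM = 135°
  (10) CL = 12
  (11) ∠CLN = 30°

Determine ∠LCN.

Step 1: By the law of cosines on triangle CLN: CN² = 12² + 9² − 2·12·9·cos(30°) = 37.94, so CN ≈ 6.16.
Step 2: By the inverse law of cosines on triangle LCN: cos(∠LCN) = (12² + 6.16² − 9²) / (2·12·6.16) = 100.94/147.83 = 0.6828, so ∠LCN = 46.94°.

Therefore, the measure of angle ∠LCN = 46.94°.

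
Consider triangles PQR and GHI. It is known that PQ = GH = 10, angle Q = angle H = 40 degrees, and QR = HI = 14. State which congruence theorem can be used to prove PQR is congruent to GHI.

The given information provides:
PQ = GH = 10, angle Q = angle H = 40 degrees, and QR = HI = 14
This matches the SAS congruence theorem.
Two pairs of corresponding sides and the included angle are equal (Side-Angle-Side).

SAS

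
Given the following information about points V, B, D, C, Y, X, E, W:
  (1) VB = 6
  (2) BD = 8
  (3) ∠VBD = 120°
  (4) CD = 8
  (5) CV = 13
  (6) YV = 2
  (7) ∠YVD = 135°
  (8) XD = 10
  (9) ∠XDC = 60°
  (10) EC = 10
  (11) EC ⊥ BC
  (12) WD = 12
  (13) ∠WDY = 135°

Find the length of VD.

Step 1: By the law of cosines on triangle VBD: VD² = 6² + 8² − 2·6·8·cos(120°) = 148, so VD = 2·√37.

Therefore, the length of VD = 2·√37.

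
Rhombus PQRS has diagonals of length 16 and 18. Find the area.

The diagonals of a rhombus divide it into four right triangles.
Each triangle has legs 16/ 2 = 8 and 18/2 = 9, so each has area (1/2)*8*9 = 36.
Four such triangles give total area = (d1 * d2) / 2 = 144.

144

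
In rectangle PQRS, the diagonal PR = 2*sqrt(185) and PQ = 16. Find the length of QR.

b = sqrt(d^2 - a^2) = sqrt(740 - 256) = sqrt(484) = 22

22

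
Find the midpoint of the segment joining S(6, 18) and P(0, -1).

The midpoint is the average of the coordinates:
x: (6 + 0)/2 = 3
y: (18 + -1)/2 = 17/2
Midpoint = (3, 17/2)

(3, 17/2)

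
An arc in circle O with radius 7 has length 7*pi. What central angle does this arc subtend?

The full circumference is 2πr = 14*pi.
The arc is 7*pi / 14*pi = 1/2 of the full circle.
So the central angle = 1/2 × 360° = 180°.

180°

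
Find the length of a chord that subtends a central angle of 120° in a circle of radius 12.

Chord length = 2r sin(θ/2)
= 2 × 12 × sin(120°/2)
= 2 × 12 × sin(60°)
= 12*sqrt(3)

12*sqrt(3)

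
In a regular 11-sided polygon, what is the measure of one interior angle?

Each interior angle of a regular n-gon is (n - 2) * 180 / n.
For n = 11: (11 - 2) * 180 / 11 = 1620/11 = 1620/11 degrees.

1620/11 degrees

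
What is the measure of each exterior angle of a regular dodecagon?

Each exterior angle of a regular n-gon is 360 / n.
For n = 12: 360 / 12 = 30 degrees.

30 degrees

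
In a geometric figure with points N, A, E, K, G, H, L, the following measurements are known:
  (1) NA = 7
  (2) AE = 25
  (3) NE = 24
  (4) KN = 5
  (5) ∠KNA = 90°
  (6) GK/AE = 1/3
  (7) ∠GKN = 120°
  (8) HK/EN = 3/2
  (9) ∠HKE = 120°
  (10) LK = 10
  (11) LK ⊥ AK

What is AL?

Step 1: By the law of cosines on triangle ANK: AK² = 7² + 5² − 2·7·5·cos(90°) = 74, so AK = √74.
Step 2: By the law of cosines on triangle AKL: AL² = √74² + 10² − 2·√74·10·cos(90°) = 174, so AL = √174.

Therefore, the length of AL = √174.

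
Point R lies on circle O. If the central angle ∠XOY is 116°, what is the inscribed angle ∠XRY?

Inscribed angle = 116° / 2 = 58° (inscribed angle theorem).

58°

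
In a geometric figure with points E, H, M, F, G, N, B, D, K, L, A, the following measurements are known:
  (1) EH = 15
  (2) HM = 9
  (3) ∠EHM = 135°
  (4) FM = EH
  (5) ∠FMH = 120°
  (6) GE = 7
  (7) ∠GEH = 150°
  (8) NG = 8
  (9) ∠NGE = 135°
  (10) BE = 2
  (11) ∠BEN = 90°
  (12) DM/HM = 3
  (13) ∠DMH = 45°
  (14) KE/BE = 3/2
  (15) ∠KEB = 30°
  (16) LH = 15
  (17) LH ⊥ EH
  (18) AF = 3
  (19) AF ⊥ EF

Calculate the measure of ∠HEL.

Step 1: By the law of cosines on triangle EHL: EL² = 15² + 15² − 2·15·15·cos(90°) = 450, so EL = 15·√2.
Step 2: By the inverse law of cosines on triangle HEL: cos(∠HEL) = (15² + (15·√2)² − 15²) / (2·15·15·√2) = 450/636.4 = 0.7071, so ∠HEL = 45°.

Therefore, the measure of angle ∠HEL = 45°.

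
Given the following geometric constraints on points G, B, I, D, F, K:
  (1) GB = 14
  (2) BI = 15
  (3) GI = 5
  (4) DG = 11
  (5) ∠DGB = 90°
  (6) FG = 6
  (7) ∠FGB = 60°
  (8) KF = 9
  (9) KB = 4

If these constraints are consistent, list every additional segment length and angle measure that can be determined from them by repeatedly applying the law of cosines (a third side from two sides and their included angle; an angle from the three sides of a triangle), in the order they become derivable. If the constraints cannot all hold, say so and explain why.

The constraints are consistent. Derivable facts, in order:
After 1 step:
- BD ≈ 17.8
- BF = 2·√37
- ∠BGI = 91.64°
- ∠BIG = 68.9°
- ∠GBI = 19.46°
After 2 steps:
- ∠BDG = 51.84°
- ∠BFG = 94.72°
- ∠BFK = 13.42°
- ∠BKF = 135.1°
- ∠DBG = 38.16°
- ∠FBG = 25.28°
- ∠FBK = 31.48°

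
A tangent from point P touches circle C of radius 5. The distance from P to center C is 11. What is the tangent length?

tangent = √(d² - r²) = √(11² - 5²) = √(121 - 25) = √96 = 4*sqrt(6)

4*sqrt(6)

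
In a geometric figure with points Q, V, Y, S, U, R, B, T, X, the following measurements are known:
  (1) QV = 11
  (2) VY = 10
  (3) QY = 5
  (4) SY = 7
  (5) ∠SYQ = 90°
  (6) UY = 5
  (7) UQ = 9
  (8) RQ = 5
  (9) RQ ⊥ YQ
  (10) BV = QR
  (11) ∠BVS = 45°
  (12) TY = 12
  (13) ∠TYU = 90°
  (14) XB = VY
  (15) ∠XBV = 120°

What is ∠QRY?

Step 1: By the law of cosines on triangle RQY: RY² = 5² + 5² − 2·5·5·cos(90°) = 50, so RY = 5·√2.
Step 2: By the inverse law of cosines on triangle QRY: cos(∠QRY) = (5² + (5·√2)² − 5²) / (2·5·5·√2) = 50/70.71 = 0.7071, so ∠QRY = 45°.

Therefore, the measure of angle ∠QRY = 45°.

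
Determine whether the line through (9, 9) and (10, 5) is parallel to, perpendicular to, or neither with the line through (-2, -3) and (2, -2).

Slope of line 1: m1 = (5 - 9)/(10 - 9) = -4/1 = -4
Slope of line 2: m2 = (-2 - -3)/(2 - -2) = 1/4 = 1/4
m1 * m2 = (-4) * (1/4) = -1 = -1, so the lines are perpendicular.

Perpendicular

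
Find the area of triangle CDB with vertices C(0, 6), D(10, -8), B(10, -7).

Shoelace: Area = (1/2)|0(-8--7) + 10(-7-6) + 10(6--8)| = (1/2)(10) = 5

5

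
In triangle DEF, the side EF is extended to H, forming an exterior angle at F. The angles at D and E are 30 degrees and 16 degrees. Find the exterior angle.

The interior angle at F is 180 - 30 - 16 = 134 degrees.
The exterior angle and interior angle at F are supplementary:
Exterior angle = 180 - 134 = 46 degrees.

46 degrees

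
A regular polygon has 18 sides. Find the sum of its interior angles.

The sum of interior angles of an n-sided polygon is (n - 2) * 180.
For n = 18: (18 - 2) * 180 = 16 * 180 = 2880 degrees.

2880 degrees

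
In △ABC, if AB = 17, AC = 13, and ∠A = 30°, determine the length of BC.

By the law of cosines: BC^2 = AB^2 + AC^2 - 2*AB*AC*cos(A)
BC^2 = 17^2 + 13^2 - 2*17*13*cos(30°)
BC^2 = 289 + 169 - 442*(sqrt(3)/2)
BC^2 = 458 - 221*sqrt(3)
BC = sqrt(458 - 221*sqrt(3))

sqrt(458 - 221*sqrt(3))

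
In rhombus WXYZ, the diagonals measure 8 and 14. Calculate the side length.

In a rhombus, the diagonals bisect each other perpendicularly, creating four congruent right triangles.
Each triangle has legs 4 (half of 8) and 7 (half of 14).
The hypotenuse of each right triangle is a side of the rhombus:
side = sqrt(4^2 + 7^2) = sqrt(65)

sqrt(65)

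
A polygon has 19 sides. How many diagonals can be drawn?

The number of diagonals in an n-gon is n(n - 3)/2.
For n = 19: 19(19 - 3)/2 = 19 × 16 / 2 = 152.

152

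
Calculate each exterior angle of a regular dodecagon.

Each exterior angle of a regular n-gon is 360 / n.
For n = 12: 360 / 12 = 30 degrees.

30 degrees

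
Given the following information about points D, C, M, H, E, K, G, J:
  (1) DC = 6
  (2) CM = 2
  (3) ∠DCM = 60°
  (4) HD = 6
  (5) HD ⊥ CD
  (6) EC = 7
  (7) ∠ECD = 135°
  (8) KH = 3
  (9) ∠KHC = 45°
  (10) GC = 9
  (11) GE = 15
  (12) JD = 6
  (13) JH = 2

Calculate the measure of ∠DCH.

Step 1: By the law of cosines on triangle CDH: CH² = 6² + 6² − 2·6·6·cos(90°) = 72, so CH = 6·√2.
Step 2: By the inverse law of cosines on triangle DCH: cos(∠DCH) = (6² + (6·√2)² − 6²) / (2·6·6·√2) = 72/101.82 = 0.7071, so ∠DCH = 45°.

Therefore, the measure of angle ∠DCH = 45°.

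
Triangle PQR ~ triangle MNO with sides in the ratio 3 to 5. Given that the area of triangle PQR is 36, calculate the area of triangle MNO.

Area ratio = (3/5)^2 = 9/25. Area of MNO = 36 * 25/9 = 100.

100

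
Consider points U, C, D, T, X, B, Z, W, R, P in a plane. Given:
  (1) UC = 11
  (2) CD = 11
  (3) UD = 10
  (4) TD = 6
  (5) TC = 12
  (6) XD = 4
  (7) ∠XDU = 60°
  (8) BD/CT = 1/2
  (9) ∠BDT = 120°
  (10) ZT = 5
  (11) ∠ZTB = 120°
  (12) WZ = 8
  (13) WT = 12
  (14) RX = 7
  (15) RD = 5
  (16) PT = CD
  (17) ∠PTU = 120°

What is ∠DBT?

From the given relations: BD = 1/2·CT = 1/2·12 = 6.
Step 1: By the law of cosines on triangle BDT: BT² = 6² + 6² − 2·6·6·cos(120°) = 108, so BT = 6·√3.
Step 2: By the inverse law of cosines on triangle DBT: cos(∠DBT) = (6² + (6·√3)² − 6²) / (2·6·6·√3) = 108/124.71 = 0.866, so ∠DBT = 30°.

Therefore, the measure of angle ∠DBT = 30°.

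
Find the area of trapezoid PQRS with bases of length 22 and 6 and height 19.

Area = (22 + 6) * 19 / 2 = 532 / 2 = 266

266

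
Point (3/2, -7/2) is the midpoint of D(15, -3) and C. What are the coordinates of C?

Using the midpoint formula: M = ((x1 + x2)/2, (y1 + y2)/2)
We know M = (3/2, -7/2) and D = (15, -3)
For x: 3/2 = (15 + x2)/2, so x2 = 2*3/2 - 15 = -12
For y: -7/2 = (-3 + y2)/2, so y2 = 2*-7/2 - -3 = -4
C = (-12, -4)

(-12, -4)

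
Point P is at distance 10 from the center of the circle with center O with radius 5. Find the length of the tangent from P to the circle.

tangent = √(d² - r²) = √(10² - 5²) = √(100 - 25) = √75 = 5*sqrt(3)

5*sqrt(3)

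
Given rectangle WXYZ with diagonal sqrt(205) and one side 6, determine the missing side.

Using the Pythagorean theorem: d^2 = a^2 + b^2
b^2 = d^2 - a^2
b^2 = 205 - 36
b^2 = 169
b = sqrt(169) = 13

13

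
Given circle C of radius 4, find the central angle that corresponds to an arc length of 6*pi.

Arc length L = 2πr × θ/360, so θ = 360L / (2πr).
θ = 360 × 6*pi / (2π × 4)
θ = 270°
θ = 270°

270°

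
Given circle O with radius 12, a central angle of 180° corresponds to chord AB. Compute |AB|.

Chord length = 2r sin(θ/2)
= 2 × 12 × sin(180°/2)
= 2 × 12 × sin(90°)
= 24

24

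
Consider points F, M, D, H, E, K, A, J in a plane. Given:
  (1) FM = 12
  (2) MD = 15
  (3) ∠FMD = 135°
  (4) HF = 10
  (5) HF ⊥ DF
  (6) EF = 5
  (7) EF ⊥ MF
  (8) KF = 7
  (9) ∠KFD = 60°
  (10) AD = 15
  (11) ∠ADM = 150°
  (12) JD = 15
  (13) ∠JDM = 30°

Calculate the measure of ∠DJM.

Step 1: By the law of cosines on triangle JDM: JM² = 15² + 15² − 2·15·15·cos(30°) = 60.29, so JM ≈ 7.76.
Step 2: By the inverse law of cosines on triangle DJM: cos(∠DJM) = (15² + 7.76² − 15²) / (2·15·7.76) = 60.29/232.94 = 0.2588, so ∠DJM = 75°.

Therefore, the measure of angle ∠DJM = 75°.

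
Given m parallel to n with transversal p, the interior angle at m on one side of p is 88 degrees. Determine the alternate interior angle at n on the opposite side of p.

Alternate interior angles are equal: 88 degrees.

88 degrees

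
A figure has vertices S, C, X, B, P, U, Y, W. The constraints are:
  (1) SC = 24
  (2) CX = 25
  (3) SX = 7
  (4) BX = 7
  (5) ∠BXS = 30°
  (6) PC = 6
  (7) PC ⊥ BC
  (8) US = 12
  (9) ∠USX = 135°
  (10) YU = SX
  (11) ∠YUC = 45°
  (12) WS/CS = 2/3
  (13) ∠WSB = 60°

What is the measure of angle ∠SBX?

Step 1: By the law of cosines on triangle BXS: BS² = 7² + 7² − 2·7·7·cos(30°) = 13.13, so BS ≈ 3.62.
Step 2: By the inverse law of cosines on triangle SBX: cos(∠SBX) = (3.62² + 7² − 7²) / (2·3.62·7) = 13.13/50.73 = 0.2588, so ∠SBX = 75°.

Therefore, the measure of angle ∠SBX = 75°.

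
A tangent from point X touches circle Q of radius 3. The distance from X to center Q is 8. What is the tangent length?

tangent = √(d² - r²) = √(8² - 3²) = √(64 - 9) = √55 = sqrt(55)

sqrt(55)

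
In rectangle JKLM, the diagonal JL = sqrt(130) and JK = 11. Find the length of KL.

The diagonal of a rectangle forms a right triangle with the two sides.
Rearranging the Pythagorean theorem: missing side = sqrt(d^2 - known^2).
= sqrt(130 - 121) = sqrt(9) = 3.

3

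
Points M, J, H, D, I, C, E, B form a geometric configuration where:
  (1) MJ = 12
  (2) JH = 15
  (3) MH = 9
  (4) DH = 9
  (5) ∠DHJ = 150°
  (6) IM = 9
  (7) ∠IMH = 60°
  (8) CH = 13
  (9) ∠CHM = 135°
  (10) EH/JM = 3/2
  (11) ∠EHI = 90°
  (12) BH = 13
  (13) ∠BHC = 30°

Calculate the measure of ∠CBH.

Step 1: By the law of cosines on triangle BHC: BC² = 13² + 13² − 2·13·13·cos(30°) = 45.28, so BC ≈ 6.73.
Step 2: By the inverse law of cosines on triangle CBH: cos(∠CBH) = (6.73² + 13² − 13²) / (2·6.73·13) = 45.28/174.96 = 0.2588, so ∠CBH = 75°.

Therefore, the measure of angle ∠CBH = 75°.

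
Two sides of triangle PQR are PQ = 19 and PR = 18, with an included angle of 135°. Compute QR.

By the law of cosines: QR^2 = PQ^2 + PR^2 - 2*PQ*PR*cos(P)
QR^2 = 19^2 + 18^2 - 2*19*18*cos(135°)
QR^2 = 361 + 324 - 684*(-sqrt(2)/2)
QR^2 = 342*sqrt(2) + 685
QR = sqrt(342*sqrt(2) + 685)

sqrt(342*sqrt(2) + 685)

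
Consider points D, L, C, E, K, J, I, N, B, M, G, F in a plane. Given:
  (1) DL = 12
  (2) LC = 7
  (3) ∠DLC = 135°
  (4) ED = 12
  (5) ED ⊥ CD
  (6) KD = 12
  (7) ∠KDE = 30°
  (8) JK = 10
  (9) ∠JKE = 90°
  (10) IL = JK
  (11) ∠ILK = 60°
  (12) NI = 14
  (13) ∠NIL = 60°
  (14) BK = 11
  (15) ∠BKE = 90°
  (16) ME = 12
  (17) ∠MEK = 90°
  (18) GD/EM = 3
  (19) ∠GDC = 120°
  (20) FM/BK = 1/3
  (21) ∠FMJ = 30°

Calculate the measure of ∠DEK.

Step 1: By the law of cosines on triangle EDK: EK² = 12² + 12² − 2·12·12·cos(30°) = 38.58, so EK ≈ 6.21.
Step 2: By the inverse law of cosines on triangle DEK: cos(∠DEK) = (12² + 6.21² − 12²) / (2·12·6.21) = 38.58/149.08 = 0.2588, so ∠DEK = 75°.

Therefore, the measure of angle ∠DEK = 75°.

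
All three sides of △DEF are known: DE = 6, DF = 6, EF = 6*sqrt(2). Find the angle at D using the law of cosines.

By the inverse law of cosines: cos(D) = (DE² + DF² - EF²) / (2 × DE × DF)
cos(D) = (6² + 6² - (6*sqrt(2))²) / (2 × 6 × 6)
cos(D) = (36 + 36 - (72)) / 72
cos(D) = 0
D = arccos(0) = 90°

90°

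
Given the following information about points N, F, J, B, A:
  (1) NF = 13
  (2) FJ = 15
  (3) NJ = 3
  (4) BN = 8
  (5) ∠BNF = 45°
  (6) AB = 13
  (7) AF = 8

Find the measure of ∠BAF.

Step 1: By the law of cosines on triangle BNF: BF² = 8² + 13² − 2·8·13·cos(45°) = 85.92, so BF ≈ 9.27.
Step 2: By the inverse law of cosines on triangle BAF: cos(∠BAF) = (13² + 8² − 9.27²) / (2·13·8) = 147.08/208 = 0.7071, so ∠BAF = 45°.

Therefore, the measure of angle ∠BAF = 45°.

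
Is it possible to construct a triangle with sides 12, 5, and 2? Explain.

No.
The triangle inequality is violated: 5 + 2 = 7 ≤ 12.
These lengths cannot form a triangle.

No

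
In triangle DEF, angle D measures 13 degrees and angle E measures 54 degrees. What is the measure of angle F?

By the triangle angle sum property, the three interior angles of any triangle add up to 180°.
We know angle D = 13° and angle E = 54°, so their sum is 67°.
Therefore angle F = 180° - 67° = 113°.

113 degrees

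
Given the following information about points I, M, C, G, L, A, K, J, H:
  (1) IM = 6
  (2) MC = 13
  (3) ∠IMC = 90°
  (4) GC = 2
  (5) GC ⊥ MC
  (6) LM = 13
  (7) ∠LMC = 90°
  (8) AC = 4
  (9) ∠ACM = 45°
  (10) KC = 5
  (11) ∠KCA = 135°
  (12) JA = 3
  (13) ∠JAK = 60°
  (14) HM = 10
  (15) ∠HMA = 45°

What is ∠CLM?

Step 1: By the law of cosines on triangle LMC: LC² = 13² + 13² − 2·13·13·cos(90°) = 338, so LC = 13·√2.
Step 2: By the inverse law of cosines on triangle CLM: cos(∠CLM) = ((13·√2)² + 13² − 13²) / (2·13·√2·13) = 338/478 = 0.7071, so ∠CLM = 45°.

Therefore, the measure of angle ∠CLM = 45°.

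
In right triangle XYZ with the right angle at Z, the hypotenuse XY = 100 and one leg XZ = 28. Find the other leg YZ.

YZ = sqrt(100^2 - 28^2) = sqrt(9216) = 96

96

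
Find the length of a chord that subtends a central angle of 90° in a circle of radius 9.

Chord length = 2r sin(θ/2)
= 2 × 9 × sin(90°/2)
= 2 × 9 × sin(45°)
= 9*sqrt(2)

9*sqrt(2)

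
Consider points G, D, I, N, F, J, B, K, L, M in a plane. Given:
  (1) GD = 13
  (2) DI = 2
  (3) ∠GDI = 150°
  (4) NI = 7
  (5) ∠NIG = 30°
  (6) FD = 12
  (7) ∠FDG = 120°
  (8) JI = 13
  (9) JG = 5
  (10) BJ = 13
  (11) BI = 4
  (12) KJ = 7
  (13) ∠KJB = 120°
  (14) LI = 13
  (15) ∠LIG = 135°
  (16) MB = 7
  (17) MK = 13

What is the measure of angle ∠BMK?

Step 1: By the law of cosines on triangle BJK: BK² = 13² + 7² − 2·13·7·cos(120°) = 309, so BK ≈ 17.58.
Step 2: By the inverse law of cosines on triangle BMK: cos(∠BMK) = (7² + 13² − 17.58²) / (2·7·13) = -91/182 = -0.5, so ∠BMK = 120°.

Therefore, the measure of angle ∠BMK = 120°.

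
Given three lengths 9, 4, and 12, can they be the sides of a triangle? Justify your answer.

Check all three triangle inequalities:
9 + 4 = 13 > 12 ✓
9 + 12 = 21 > 4 ✓
4 + 12 = 16 > 9 ✓
All conditions hold, so these sides form a valid triangle.

Yes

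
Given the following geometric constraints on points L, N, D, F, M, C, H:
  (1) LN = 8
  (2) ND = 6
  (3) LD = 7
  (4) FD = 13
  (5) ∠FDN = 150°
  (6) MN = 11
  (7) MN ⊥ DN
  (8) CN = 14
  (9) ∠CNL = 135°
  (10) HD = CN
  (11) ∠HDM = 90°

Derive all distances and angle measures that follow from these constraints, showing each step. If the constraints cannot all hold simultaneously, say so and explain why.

The constraints are consistent.

From the given relations:
  HD = CN = 14

Step 1: From LN = 8, NC = 14, and ∠LNC = 135°, by the law of cosines:
  LC² = LN² + NC² - 2·LN·NC·cos(135°) = 64 + 196 + 158.4 = 418.4
  LC ≈ 20.45

Step 2: From ND = 6, DF = 13, and ∠NDF = 150°, by the law of cosines:
  NF² = ND² + DF² - 2·ND·DF·cos(150°) = 36 + 169 + 135.1 = 340.1
  NF ≈ 18.44

Step 3: From DN = 6, NM = 11, and ∠DNM = 90°, by the law of cosines:
  DM² = DN² + NM² - 2·DN·NM·cos(90°) = 36 + 121 - 0 = 157
  DM = √157

Step 4: From LD = 7, LN = 8, DN = 6, by the inverse law of cosines:
  cos(∠DLN) = (LD² + LN² - DN²) / (2·LD·LN)
  ∠DLN = 46.57°

Step 5: From ND = 6, NL = 8, DL = 7, by the inverse law of cosines:
  cos(∠DNL) = (ND² + NL² - DL²) / (2·ND·NL)
  ∠DNL = 57.91°

Step 6: From DL = 7, DN = 6, LN = 8, by the inverse law of cosines:
  cos(∠LDN) = (DL² + DN² - LN²) / (2·DL·DN)
  ∠LDN = 75.52°

Step 7: From MD = √157, DH = 14, and ∠MDH = 90°, by the law of cosines:
  MH² = MD² + DH² - 2·MD·DH·cos(90°) = 157 + 196 - 0 = 353
  MH ≈ 18.79

Step 8: From LC = 20.45, LN = 8, CN = 14, by the inverse law of cosines:
  cos(∠CLN) = (LC² + LN² - CN²) / (2·LC·LN)
  ∠CLN = 28.95°

Step 9: From ND = 6, NF = 18.44, DF = 13, by the inverse law of cosines:
  cos(∠DNF) = (ND² + NF² - DF²) / (2·ND·NF)
  ∠DNF = 20.64°

Step 10: From DM = √157, DN = 6, MN = 11, by the inverse law of cosines:
  cos(∠MDN) = (DM² + DN² - MN²) / (2·DM·DN)
  ∠MDN = 61.39°

Step 11: From FD = 13, FN = 18.44, DN = 6, by the inverse law of cosines:
  cos(∠DFN) = (FD² + FN² - DN²) / (2·FD·FN)
  ∠DFN = 9.36°

Step 12: From MD = √157, MN = 11, DN = 6, by the inverse law of cosines:
  cos(∠DMN) = (MD² + MN² - DN²) / (2·MD·MN)
  ∠DMN = 28.61°

Step 13: From CL = 20.45, CN = 14, LN = 8, by the inverse law of cosines:
  cos(∠LCN) = (CL² + CN² - LN²) / (2·CL·CN)
  ∠LCN = 16.05°

Step 14: From MD = √157, MH = 18.79, DH = 14, by the inverse law of cosines:
  cos(∠DMH) = (MD² + MH² - DH²) / (2·MD·MH)
  ∠DMH = 48.17°

Step 15: From HD = 14, HM = 18.79, DM = √157, by the inverse law of cosines:
  cos(∠DHM) = (HD² + HM² - DM²) / (2·HD·HM)
  ∠DHM = 41.83°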